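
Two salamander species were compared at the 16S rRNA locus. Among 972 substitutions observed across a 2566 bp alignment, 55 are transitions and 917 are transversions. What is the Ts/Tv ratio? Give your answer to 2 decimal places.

0.06

R = 55/917 = 0.059978… ≈ 0.06 (to 2 d.p.).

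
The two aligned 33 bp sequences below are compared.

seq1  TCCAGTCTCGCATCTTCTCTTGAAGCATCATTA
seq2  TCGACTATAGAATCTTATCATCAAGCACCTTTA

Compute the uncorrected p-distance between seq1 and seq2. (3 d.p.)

The sequences differ at 10 of 33 positions (sites 3, 5, 7, 9, 11, 17, 20, 22, 28, 30).
p = 10/33 = 0.303030… ≈ 0.303 (to 3 d.p.).

0.303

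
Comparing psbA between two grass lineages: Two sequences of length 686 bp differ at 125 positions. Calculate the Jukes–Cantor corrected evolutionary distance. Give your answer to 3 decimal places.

p = 125/686 ≈ 0.182216.
d = −(3/4) ln(1 − 4p/3) = −0.75 ln(1 − 0.242955) = −0.75 ln(0.757045)
  = −0.75 × (-0.278333) = 0.208750 substitutions/site.

0.209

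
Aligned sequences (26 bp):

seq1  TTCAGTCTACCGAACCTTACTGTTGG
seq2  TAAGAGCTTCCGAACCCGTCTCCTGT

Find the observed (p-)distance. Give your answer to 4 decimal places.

0.4615

The sequences differ at 12 of 26 positions.
p = 12/26 = 0.461538… ≈ 0.4615 (to 4 d.p.).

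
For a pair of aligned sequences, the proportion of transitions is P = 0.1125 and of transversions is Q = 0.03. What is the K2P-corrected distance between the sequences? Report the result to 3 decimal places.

0.163

Under the Kimura two-parameter model, d = −½ ln(1 − 2P − Q) − ¼ ln(1 − 2Q).
1 − 2P − Q = 0.745, giving −½ ln(0.745) = 0.147186.
1 − 2Q = 0.94, giving −¼ ln(0.94) = 0.015469.
d = 0.147186 + 0.015469 = 0.162655.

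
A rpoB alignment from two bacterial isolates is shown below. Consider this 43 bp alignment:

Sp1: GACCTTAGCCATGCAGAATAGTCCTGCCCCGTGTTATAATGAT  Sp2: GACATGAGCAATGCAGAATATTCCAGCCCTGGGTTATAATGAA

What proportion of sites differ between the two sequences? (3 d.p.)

0.186

The sequences differ at 8 of 43 positions (sites 4, 6, 10, 21, 25, 30, 32, 43).
p = 8/43 = 0.186046… ≈ 0.186 (to 3 d.p.).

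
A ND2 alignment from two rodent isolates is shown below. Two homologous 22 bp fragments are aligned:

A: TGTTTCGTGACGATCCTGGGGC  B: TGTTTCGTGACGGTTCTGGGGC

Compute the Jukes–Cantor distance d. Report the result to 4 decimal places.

The sequences differ at 2 of 22 sites (13, 15), so p = 2/22 ≈ 0.090909.
d = −(3/4) ln(1 − 4p/3) = −0.75 ln(1 − 0.121212) = −0.75 ln(0.878788)
  = −0.75 × (-0.129212) = 0.096909 substitutions/site.

0.0969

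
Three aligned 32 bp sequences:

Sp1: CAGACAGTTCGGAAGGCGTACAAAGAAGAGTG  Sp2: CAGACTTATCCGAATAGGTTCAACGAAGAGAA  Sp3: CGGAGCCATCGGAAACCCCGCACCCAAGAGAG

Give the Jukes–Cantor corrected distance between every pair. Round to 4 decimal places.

Sp1–Sp2: 11/32 sites differ → p = 0.34375, d = −0.75 ln(1 − 0.458333) = 0.459828 ≈ 0.4598.
Sp1–Sp3: 14/32 sites differ → p = 0.4375, d = −0.75 ln(1 − 0.583333) = 0.656601 ≈ 0.6566.
Sp2–Sp3: 14/32 sites differ → p = 0.4375, d = −0.75 ln(1 − 0.583333) = 0.656601 ≈ 0.6566.

d(Sp1,Sp2) = 0.4598, d(Sp1,Sp3) = 0.6566, d(Sp2,Sp3) = 0.6566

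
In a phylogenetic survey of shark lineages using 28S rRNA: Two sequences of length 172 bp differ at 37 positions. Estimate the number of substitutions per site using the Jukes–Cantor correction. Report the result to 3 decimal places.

0.254

p = 37/172 ≈ 0.215116.
d = −(3/4) ln(1 − 4p/3) = −0.75 ln(1 − 0.286821) = −0.75 ln(0.713179)
  = −0.75 × (-0.338023) = 0.253517 substitutions/site.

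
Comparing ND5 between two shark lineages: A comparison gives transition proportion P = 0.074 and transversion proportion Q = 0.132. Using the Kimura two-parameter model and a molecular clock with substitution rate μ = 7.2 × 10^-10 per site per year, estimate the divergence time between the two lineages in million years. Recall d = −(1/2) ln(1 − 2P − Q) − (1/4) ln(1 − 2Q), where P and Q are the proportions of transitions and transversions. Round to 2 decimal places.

167.28

Under the Kimura two-parameter model, d = −½ ln(1 − 2P − Q) − ¼ ln(1 − 2Q).
1 − 2P − Q = 0.72, giving −½ ln(0.72) = 0.164252.
1 − 2Q = 0.736, giving −¼ ln(0.736) = 0.076631.
d = 0.164252 + 0.076631 = 0.240883.
Under a molecular clock d = 2μt, so t = d/(2μ) = 0.240883 / (2 × 7.2 × 10^-10) = 167.28 million years.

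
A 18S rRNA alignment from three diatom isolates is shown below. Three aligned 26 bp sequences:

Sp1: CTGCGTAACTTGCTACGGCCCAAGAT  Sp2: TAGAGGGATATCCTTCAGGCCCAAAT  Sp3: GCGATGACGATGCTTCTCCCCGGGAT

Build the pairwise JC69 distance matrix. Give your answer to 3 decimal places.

d(Sp1,Sp2) = 0.824, d(Sp1,Sp3) = 0.824, d(Sp2,Sp3) = 0.824

Sp1–Sp2: 13/26 sites differ → p = 0.5, d = −0.75 ln(1 − 0.666667) = 0.823960 ≈ 0.824.
Sp1–Sp3: 13/26 sites differ → p = 0.5, d = −0.75 ln(1 − 0.666667) = 0.823960 ≈ 0.824.
Sp2–Sp3: 13/26 sites differ → p = 0.5, d = −0.75 ln(1 − 0.666667) = 0.823960 ≈ 0.824.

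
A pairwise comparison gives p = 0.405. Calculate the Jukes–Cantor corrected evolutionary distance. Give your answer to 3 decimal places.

0.582

d = −(3/4) ln(1 − 4p/3) = −0.75 ln(1 − 0.54) = −0.75 ln(0.46)
  = −0.75 × (-0.776529) = 0.582397 substitutions/site.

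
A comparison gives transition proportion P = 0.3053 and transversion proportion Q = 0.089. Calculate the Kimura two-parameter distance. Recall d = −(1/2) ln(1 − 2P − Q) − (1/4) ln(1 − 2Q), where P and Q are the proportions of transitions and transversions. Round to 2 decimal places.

Under the Kimura two-parameter model, d = −½ ln(1 − 2P − Q) − ¼ ln(1 − 2Q).
1 − 2P − Q = 0.3004, giving −½ ln(0.3004) = 0.601320.
1 − 2Q = 0.822, giving −¼ ln(0.822) = 0.049004.
d = 0.601320 + 0.049004 = 0.650324.

0.65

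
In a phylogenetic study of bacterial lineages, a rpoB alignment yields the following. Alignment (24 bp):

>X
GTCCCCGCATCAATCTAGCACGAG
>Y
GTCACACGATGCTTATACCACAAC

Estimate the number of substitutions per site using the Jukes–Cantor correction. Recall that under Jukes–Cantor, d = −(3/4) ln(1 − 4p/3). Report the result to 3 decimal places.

0.708

The sequences differ at 11 of 24 sites, so p = 11/24 ≈ 0.458333.
d = −(3/4) ln(1 − 4p/3) = −0.75 ln(1 − 0.611111) = −0.75 ln(0.388889)
  = −0.75 × (-0.944461) = 0.708346 substitutions/site.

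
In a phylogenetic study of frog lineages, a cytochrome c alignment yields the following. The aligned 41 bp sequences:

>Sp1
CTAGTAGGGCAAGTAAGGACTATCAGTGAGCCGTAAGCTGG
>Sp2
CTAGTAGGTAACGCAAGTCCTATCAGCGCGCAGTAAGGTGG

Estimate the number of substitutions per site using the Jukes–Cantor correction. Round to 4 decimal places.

The sequences differ at 10 of 41 sites (9, 10, 12, 14, 18, 19, 27, 29, 32, 38), so p = 10/41 ≈ 0.243902.
d = −(3/4) ln(1 − 4p/3) = −0.75 ln(1 − 0.325203) = −0.75 ln(0.674797)
  = −0.75 × (-0.393343) = 0.295007 substitutions/site.

0.2950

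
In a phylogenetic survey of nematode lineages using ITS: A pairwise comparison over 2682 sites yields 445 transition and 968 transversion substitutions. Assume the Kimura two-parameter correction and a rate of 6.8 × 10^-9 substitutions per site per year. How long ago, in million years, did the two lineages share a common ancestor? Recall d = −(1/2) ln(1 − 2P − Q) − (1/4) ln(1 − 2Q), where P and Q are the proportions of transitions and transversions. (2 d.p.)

66.91

P = 445/2682 ≈ 0.165921 and Q = 968/2682 ≈ 0.360925.
Under the Kimura two-parameter model, d = −½ ln(1 − 2P − Q) − ¼ ln(1 − 2Q).
1 − 2P − Q = 0.307233, giving −½ ln(0.307233) = 0.590074.
1 − 2Q = 0.27815, giving −¼ ln(0.27815) = 0.319899.
d = 0.590074 + 0.319899 = 0.909973.
Under a molecular clock d = 2μt, so t = d/(2μ) = 0.909973 / (2 × 6.8 × 10^-9) = 66.91 million years.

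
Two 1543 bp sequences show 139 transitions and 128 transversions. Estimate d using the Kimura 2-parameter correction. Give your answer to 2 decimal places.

0.20

P = 139/1543 ≈ 0.090084 and Q = 128/1543 ≈ 0.082955.
Under the Kimura two-parameter model, d = −½ ln(1 − 2P − Q) − ¼ ln(1 − 2Q).
1 − 2P − Q = 0.736877, giving −½ ln(0.736877) = 0.152667.
1 − 2Q = 0.83409, giving −¼ ln(0.83409) = 0.045353.
d = 0.152667 + 0.045353 = 0.198020.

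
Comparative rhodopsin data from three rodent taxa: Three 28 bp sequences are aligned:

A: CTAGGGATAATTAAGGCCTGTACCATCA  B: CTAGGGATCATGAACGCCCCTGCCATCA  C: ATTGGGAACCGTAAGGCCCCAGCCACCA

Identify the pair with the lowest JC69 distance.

A–B: 6/28 differ, p = 0.214, d = 0.252.
A–C: 11/28 differ, p = 0.393, d = 0.556.
B–C: 9/28 differ, p = 0.321, d = 0.420.
The smallest distance is between A and B.

A and B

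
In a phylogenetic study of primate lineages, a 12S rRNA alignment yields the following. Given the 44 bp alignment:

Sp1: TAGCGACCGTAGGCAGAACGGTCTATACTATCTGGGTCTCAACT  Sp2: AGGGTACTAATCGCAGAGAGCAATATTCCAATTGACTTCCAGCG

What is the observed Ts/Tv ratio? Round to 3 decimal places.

Transitions are A↔G and C↔T; transversions are all other mismatches.
Transitions: 10. Transversions: 14.
R = 10/14 = 0.714285… ≈ 0.714 (to 3 d.p.).

0.714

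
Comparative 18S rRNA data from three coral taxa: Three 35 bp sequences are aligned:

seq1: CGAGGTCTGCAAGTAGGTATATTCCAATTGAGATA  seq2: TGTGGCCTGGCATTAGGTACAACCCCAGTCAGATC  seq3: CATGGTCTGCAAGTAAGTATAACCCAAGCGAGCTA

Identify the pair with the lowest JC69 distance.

seq1–seq2: 13/35 differ, p = 0.371, d = 0.513.
seq1–seq3: 8/35 differ, p = 0.229, d = 0.273.
seq2–seq3: 13/35 differ, p = 0.371, d = 0.513.
The smallest distance is between seq1 and seq3.

seq1 and seq3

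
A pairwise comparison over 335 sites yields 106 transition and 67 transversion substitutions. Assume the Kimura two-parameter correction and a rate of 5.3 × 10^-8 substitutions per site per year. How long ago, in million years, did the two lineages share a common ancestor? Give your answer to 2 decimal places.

9.64

P = 106/335 ≈ 0.316418 and Q = 67/335 = 0.2.
Under the Kimura two-parameter model, d = −½ ln(1 − 2P − Q) − ¼ ln(1 − 2Q).
1 − 2P − Q = 0.167164, giving −½ ln(0.167164) = 0.894390.
1 − 2Q = 0.6, giving −¼ ln(0.6) = 0.127706.
d = 0.894390 + 0.127706 = 1.022096.
Under a molecular clock d = 2μt, so t = d/(2μ) = 1.022096 / (2 × 5.3 × 10^-8) = 9.64 million years.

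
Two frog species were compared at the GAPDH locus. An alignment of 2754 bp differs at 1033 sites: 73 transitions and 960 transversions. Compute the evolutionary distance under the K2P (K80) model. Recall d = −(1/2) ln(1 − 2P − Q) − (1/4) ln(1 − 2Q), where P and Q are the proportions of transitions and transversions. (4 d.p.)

0.5554

P = 73/2754 ≈ 0.026507 and Q = 960/2754 ≈ 0.348584.
Under the Kimura two-parameter model, d = −½ ln(1 − 2P − Q) − ¼ ln(1 − 2Q).
1 − 2P − Q = 0.598402, giving −½ ln(0.598402) = 0.256746.
1 − 2Q = 0.302832, giving −¼ ln(0.302832) = 0.298644.
d = 0.256746 + 0.298644 = 0.555390.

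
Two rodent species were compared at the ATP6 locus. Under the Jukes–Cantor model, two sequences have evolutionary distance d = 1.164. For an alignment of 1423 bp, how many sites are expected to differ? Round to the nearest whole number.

Invert JC69: p = (3/4)(1 − e^(−4d/3)) = 0.75 × (1 − e^(-1.552)) = 0.75 × (1 − 0.211824) = 0.591132.
Expected differing sites = pL ≈ 0.591132 × 1423 = 841.180836 ≈ 841.

841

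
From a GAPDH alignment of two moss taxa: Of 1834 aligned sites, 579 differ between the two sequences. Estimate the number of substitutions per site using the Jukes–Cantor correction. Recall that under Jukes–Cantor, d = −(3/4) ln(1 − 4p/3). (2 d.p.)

p = 579/1834 ≈ 0.315703.
d = −(3/4) ln(1 − 4p/3) = −0.75 ln(1 − 0.420937) = −0.75 ln(0.579063)
  = −0.75 × (-0.546344) = 0.409758 substitutions/site.

0.41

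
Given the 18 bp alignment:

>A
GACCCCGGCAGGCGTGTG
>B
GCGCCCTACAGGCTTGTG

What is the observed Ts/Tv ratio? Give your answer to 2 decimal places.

0.25

Transitions are A↔G and C↔T; transversions are all other mismatches.
Transitions: 1. Transversions: 4.
R = 1/4 = 0.25.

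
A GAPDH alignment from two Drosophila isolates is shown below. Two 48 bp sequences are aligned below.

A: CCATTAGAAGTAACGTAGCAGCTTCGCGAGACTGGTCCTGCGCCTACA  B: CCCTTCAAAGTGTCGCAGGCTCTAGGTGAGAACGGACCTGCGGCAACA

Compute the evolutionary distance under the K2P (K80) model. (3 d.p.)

0.480

Of 48 sites, 5 differences are transitions and 12 are transversions, so P = 5/48 ≈ 0.104167 and Q = 12/48 = 0.25.
Under the Kimura two-parameter model, d = −½ ln(1 − 2P − Q) − ¼ ln(1 − 2Q).
1 − 2P − Q = 0.541666, giving −½ ln(0.541666) = 0.306553.
1 − 2Q = 0.5, giving −¼ ln(0.5) = 0.173287.
d = 0.306553 + 0.173287 = 0.479840.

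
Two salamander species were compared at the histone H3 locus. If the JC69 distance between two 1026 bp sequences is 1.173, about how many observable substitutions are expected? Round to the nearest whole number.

Invert JC69: p = (3/4)(1 − e^(−4d/3)) = 0.75 × (1 − e^(-1.564)) = 0.75 × (1 − 0.209297) = 0.593027.
Expected differing sites = pL ≈ 0.593027 × 1026 = 608.445702 ≈ 608.

608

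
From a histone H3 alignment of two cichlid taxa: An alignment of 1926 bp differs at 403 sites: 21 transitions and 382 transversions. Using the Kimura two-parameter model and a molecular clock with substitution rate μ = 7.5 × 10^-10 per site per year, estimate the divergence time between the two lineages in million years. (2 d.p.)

P = 21/1926 ≈ 0.010903 and Q = 382/1926 ≈ 0.198339.
Under the Kimura two-parameter model, d = −½ ln(1 − 2P − Q) − ¼ ln(1 − 2Q).
1 − 2P − Q = 0.779855, giving −½ ln(0.779855) = 0.124324.
1 − 2Q = 0.603322, giving −¼ ln(0.603322) = 0.126326.
d = 0.124324 + 0.126326 = 0.250650.
Under a molecular clock d = 2μt, so t = d/(2μ) = 0.250650 / (2 × 7.5 × 10^-10) = 167.10 million years.

167.10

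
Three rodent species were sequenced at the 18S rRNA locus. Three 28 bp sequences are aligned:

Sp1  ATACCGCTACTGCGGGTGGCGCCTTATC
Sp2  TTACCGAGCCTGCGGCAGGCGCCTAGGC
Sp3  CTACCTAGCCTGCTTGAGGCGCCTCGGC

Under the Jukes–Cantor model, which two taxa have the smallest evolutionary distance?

Sp2 and Sp3

Sp1–Sp2: 9/28 differ, p = 0.321, d = 0.420.
Sp1–Sp3: 11/28 differ, p = 0.393, d = 0.556.
Sp2–Sp3: 6/28 differ, p = 0.214, d = 0.252.
The smallest distance is between Sp2 and Sp3.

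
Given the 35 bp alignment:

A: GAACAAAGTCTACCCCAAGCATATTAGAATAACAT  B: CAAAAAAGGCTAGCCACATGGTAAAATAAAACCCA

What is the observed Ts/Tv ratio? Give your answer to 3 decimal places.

Transitions are A↔G and C↔T; transversions are all other mismatches.
Transitions: 1. Transversions: 15.
R = 1/15 = 0.066666… ≈ 0.067 (to 3 d.p.).

0.067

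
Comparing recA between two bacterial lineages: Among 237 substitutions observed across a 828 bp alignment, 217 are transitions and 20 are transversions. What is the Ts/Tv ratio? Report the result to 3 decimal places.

10.850

R = 217/20 = 10.850.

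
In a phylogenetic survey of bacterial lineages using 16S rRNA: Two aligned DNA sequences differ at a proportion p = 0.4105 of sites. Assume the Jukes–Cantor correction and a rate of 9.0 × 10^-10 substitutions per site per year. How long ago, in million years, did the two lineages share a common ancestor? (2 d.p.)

d = −(3/4) ln(1 − 4p/3) = −0.75 ln(1 − 0.547333) = −0.75 ln(0.452667)
  = −0.75 × (-0.792599) = 0.594449 substitutions/site.
Under a molecular clock d = 2μt, so t = d/(2μ) = 0.594449 / (2 × 9.0 × 10^-10) = 330.25 million years.

330.25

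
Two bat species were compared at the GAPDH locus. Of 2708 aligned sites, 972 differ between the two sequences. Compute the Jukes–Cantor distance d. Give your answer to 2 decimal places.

p = 972/2708 ≈ 0.358936.
d = −(3/4) ln(1 − 4p/3) = −0.75 ln(1 − 0.478581) = −0.75 ln(0.521419)
  = −0.75 × (-0.651201) = 0.488401 substitutions/site.

0.49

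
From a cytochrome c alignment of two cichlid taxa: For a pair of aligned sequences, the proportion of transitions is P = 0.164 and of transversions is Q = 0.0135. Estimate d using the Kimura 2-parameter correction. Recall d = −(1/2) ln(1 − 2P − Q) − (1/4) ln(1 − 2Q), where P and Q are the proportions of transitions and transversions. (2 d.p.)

Under the Kimura two-parameter model, d = −½ ln(1 − 2P − Q) − ¼ ln(1 − 2Q).
1 − 2P − Q = 0.6585, giving −½ ln(0.6585) = 0.208895.
1 − 2Q = 0.973, giving −¼ ln(0.973) = 0.006843.
d = 0.208895 + 0.006843 = 0.215738.

0.22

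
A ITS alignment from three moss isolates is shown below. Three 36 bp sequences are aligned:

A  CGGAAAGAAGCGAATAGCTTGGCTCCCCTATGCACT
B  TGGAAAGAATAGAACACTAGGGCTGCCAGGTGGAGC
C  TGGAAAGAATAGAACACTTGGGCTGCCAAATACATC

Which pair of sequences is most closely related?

B and C

A–B: 15/36 differ, p = 0.417, d = 0.608.
A–C: 13/36 differ, p = 0.361, d = 0.493.
B–C: 6/36 differ, p = 0.167, d = 0.188.
The smallest distance is between B and C.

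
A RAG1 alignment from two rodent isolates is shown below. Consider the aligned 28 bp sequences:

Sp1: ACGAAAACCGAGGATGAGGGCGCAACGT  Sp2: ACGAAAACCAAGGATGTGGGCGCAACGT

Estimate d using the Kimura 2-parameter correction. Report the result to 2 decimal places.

0.08

Of 28 sites, 1 differences are transitions and 1 are transversions, so P = 1/28 ≈ 0.035714 and Q = 1/28 ≈ 0.035714.
Under the Kimura two-parameter model, d = −½ ln(1 − 2P − Q) − ¼ ln(1 − 2Q).
1 − 2P − Q = 0.892858, giving −½ ln(0.892858) = 0.056664.
1 − 2Q = 0.928572, giving −¼ ln(0.928572) = 0.018527.
d = 0.056664 + 0.018527 = 0.075191.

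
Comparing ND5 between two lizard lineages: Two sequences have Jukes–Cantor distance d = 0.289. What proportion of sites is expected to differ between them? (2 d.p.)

0.24

p = (3/4)(1 − e^(−4d/3)) = 0.75 × (1 − e^(-0.385333)) = 0.75 × (1 − 0.680224) = 0.239832.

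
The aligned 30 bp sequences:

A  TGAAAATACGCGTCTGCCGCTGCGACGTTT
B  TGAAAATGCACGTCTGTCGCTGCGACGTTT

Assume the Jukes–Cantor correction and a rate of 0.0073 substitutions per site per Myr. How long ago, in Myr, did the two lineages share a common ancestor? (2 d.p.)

7.35

The sequences differ at 3 of 30 sites (8, 10, 17), so p = 3/30 = 0.1.
d = −(3/4) ln(1 − 4p/3) = −0.75 ln(1 − 0.133333) = −0.75 ln(0.866667)
  = −0.75 × (-0.143100) = 0.107325 substitutions/site.
Under a molecular clock d = 2μt, so t = d/(2μ) = 0.107325 / (2 × 0.0073) = 7.35 Myr.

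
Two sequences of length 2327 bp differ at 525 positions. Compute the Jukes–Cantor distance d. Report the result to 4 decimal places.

0.2684

p = 525/2327 ≈ 0.225612.
d = −(3/4) ln(1 − 4p/3) = −0.75 ln(1 − 0.300816) = −0.75 ln(0.699184)
  = −0.75 × (-0.357841) = 0.268381 substitutions/site.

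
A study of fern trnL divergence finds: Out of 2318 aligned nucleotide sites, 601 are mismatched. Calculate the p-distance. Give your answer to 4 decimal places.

0.2593

p = 601/2318 = 0.259275… ≈ 0.2593 (to 4 d.p.).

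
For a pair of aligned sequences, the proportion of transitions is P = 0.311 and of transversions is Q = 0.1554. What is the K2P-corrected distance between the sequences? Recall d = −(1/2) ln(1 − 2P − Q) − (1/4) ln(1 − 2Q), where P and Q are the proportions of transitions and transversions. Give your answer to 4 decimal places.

0.8442

Under the Kimura two-parameter model, d = −½ ln(1 − 2P − Q) − ¼ ln(1 − 2Q).
1 − 2P − Q = 0.2226, giving −½ ln(0.2226) = 0.751189.
1 − 2Q = 0.6892, giving −¼ ln(0.6892) = 0.093056.
d = 0.751189 + 0.093056 = 0.844245.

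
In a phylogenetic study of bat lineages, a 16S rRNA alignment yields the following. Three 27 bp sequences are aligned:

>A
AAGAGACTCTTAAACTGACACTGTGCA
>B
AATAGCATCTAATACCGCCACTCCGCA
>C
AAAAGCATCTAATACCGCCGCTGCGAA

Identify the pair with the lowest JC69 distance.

A–B: 9/27 differ, p = 0.333, d = 0.441.
A–C: 10/27 differ, p = 0.370, d = 0.511.
B–C: 4/27 differ, p = 0.148, d = 0.165.
The smallest distance is between B and C.

B and C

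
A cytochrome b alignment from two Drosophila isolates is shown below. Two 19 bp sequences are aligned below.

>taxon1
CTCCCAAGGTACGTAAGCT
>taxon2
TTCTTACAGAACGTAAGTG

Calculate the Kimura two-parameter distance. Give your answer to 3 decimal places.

Of 19 sites, 5 differences are transitions and 3 are transversions, so P = 5/19 ≈ 0.263158 and Q = 3/19 ≈ 0.157895.
Under the Kimura two-parameter model, d = −½ ln(1 − 2P − Q) − ¼ ln(1 − 2Q).
1 − 2P − Q = 0.315789, giving −½ ln(0.315789) = 0.576341.
1 − 2Q = 0.68421, giving −¼ ln(0.68421) = 0.094873.
d = 0.576341 + 0.094873 = 0.671214.

0.671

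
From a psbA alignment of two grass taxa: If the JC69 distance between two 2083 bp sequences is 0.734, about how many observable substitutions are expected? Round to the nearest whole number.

975

Invert JC69: p = (3/4)(1 − e^(−4d/3)) = 0.75 × (1 − e^(-0.978667)) = 0.75 × (1 − 0.375812) = 0.468141.
Expected differing sites = pL ≈ 0.468141 × 2083 = 975.137703 ≈ 975.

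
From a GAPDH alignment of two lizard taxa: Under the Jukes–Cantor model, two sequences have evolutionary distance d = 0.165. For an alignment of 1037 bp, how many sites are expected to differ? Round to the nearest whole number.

154

Invert JC69: p = (3/4)(1 − e^(−4d/3)) = 0.75 × (1 − e^(-0.22)) = 0.75 × (1 − 0.802519) = 0.148111.
Expected differing sites = pL ≈ 0.148111 × 1037 = 153.591107 ≈ 154.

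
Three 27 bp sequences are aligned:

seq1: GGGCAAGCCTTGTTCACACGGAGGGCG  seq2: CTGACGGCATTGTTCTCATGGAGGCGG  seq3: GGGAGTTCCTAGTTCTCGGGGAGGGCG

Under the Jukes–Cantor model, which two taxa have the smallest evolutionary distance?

seq1 and seq3

seq1–seq2: 10/27 differ, p = 0.370, d = 0.511.
seq1–seq3: 8/27 differ, p = 0.296, d = 0.377.
seq2–seq3: 11/27 differ, p = 0.407, d = 0.588.
The smallest distance is between seq1 and seq3.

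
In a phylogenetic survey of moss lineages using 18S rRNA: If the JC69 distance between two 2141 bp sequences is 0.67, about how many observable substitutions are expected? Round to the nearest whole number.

Invert JC69: p = (3/4)(1 − e^(−4d/3)) = 0.75 × (1 − e^(-0.893333)) = 0.75 × (1 − 0.409289) = 0.443033.
Expected differing sites = pL ≈ 0.443033 × 2141 = 948.533653 ≈ 949.

949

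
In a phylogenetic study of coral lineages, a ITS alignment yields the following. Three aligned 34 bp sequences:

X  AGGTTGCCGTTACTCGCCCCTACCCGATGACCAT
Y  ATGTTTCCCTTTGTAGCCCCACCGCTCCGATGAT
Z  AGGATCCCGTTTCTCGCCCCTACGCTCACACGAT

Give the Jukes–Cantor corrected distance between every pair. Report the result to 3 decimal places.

d(X,Y) = 0.597, d(X,Z) = 0.326, d(Y,Z) = 0.423

X–Y: 14/34 sites differ → p ≈ 0.411765, d = −0.75 ln(1 − 0.54902) = 0.597249 ≈ 0.597.
X–Z: 9/34 sites differ → p ≈ 0.264706, d = −0.75 ln(1 − 0.352941) = 0.326488 ≈ 0.326.
Y–Z: 11/34 sites differ → p ≈ 0.323529, d = −0.75 ln(1 − 0.431372) = 0.423397 ≈ 0.423.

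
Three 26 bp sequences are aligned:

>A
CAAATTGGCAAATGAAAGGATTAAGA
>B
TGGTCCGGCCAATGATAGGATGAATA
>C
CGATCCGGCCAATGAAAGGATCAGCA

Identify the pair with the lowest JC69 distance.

B and C

A–B: 10/26 differ, p = 0.385, d = 0.539.
A–C: 8/26 differ, p = 0.308, d = 0.396.
B–C: 6/26 differ, p = 0.231, d = 0.276.
The smallest distance is between B and C.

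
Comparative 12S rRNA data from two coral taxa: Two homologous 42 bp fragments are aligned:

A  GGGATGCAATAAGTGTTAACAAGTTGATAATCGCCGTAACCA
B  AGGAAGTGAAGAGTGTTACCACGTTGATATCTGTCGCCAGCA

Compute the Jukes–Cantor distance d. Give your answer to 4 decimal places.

The sequences differ at 15 of 42 sites, so p = 15/42 ≈ 0.357143.
d = −(3/4) ln(1 − 4p/3) = −0.75 ln(1 − 0.476191) = −0.75 ln(0.523809)
  = −0.75 × (-0.646628) = 0.484971 substitutions/site.

0.4850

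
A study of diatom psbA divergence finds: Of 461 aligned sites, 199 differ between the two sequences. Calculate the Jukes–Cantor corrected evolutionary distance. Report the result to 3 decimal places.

p = 199/461 ≈ 0.43167.
d = −(3/4) ln(1 − 4p/3) = −0.75 ln(1 − 0.57556) = −0.75 ln(0.42444)
  = −0.75 × (-0.856985) = 0.642739 substitutions/site.

0.643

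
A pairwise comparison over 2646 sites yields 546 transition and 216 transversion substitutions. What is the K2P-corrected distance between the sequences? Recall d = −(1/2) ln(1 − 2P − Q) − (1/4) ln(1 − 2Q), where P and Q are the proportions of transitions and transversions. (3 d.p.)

P = 546/2646 ≈ 0.206349 and Q = 216/2646 ≈ 0.081633.
Under the Kimura two-parameter model, d = −½ ln(1 − 2P − Q) − ¼ ln(1 − 2Q).
1 − 2P − Q = 0.505669, giving −½ ln(0.505669) = 0.340936.
1 − 2Q = 0.836734, giving −¼ ln(0.836734) = 0.044562.
d = 0.340936 + 0.044562 = 0.385498.

0.385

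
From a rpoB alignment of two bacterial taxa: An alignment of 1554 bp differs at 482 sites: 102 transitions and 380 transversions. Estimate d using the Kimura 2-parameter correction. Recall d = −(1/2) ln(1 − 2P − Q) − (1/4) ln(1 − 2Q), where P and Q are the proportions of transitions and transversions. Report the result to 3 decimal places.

0.404

P = 102/1554 ≈ 0.065637 and Q = 380/1554 ≈ 0.24453.
Under the Kimura two-parameter model, d = −½ ln(1 − 2P − Q) − ¼ ln(1 − 2Q).
1 − 2P − Q = 0.624196, giving −½ ln(0.624196) = 0.235645.
1 − 2Q = 0.51094, giving −¼ ln(0.51094) = 0.167876.
d = 0.235645 + 0.167876 = 0.403521.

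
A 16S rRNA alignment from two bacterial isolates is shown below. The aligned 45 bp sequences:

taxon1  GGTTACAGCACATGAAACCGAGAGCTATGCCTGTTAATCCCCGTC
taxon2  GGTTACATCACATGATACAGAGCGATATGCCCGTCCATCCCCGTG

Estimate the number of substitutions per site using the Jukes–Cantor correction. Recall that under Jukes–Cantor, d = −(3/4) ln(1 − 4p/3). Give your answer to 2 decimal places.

The sequences differ at 9 of 45 sites (8, 16, 19, 23, 25, 32, 35, 36, 45), so p = 9/45 = 0.2.
d = −(3/4) ln(1 − 4p/3) = −0.75 ln(1 − 0.266667) = −0.75 ln(0.733333)
  = −0.75 × (-0.310155) = 0.232616 substitutions/site.

0.23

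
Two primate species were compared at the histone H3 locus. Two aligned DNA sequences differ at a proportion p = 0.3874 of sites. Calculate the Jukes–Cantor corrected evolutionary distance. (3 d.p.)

d = −(3/4) ln(1 − 4p/3) = −0.75 ln(1 − 0.516533) = −0.75 ln(0.483467)
  = −0.75 × (-0.726772) = 0.545079 substitutions/site.

0.545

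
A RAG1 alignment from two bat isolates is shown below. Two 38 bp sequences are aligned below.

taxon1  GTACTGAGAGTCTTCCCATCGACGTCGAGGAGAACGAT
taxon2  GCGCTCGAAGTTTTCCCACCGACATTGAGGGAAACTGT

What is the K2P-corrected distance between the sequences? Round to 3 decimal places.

Of 38 sites, 11 differences are transitions and 2 are transversions, so P = 11/38 ≈ 0.289474 and Q = 2/38 ≈ 0.052632.
Under the Kimura two-parameter model, d = −½ ln(1 − 2P − Q) − ¼ ln(1 − 2Q).
1 − 2P − Q = 0.36842, giving −½ ln(0.36842) = 0.499266.
1 − 2Q = 0.894736, giving −¼ ln(0.894736) = 0.027807.
d = 0.499266 + 0.027807 = 0.527073.

0.527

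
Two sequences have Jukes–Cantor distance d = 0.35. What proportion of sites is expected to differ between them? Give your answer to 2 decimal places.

p = (3/4)(1 − e^(−4d/3)) = 0.75 × (1 − e^(-0.466667)) = 0.75 × (1 − 0.627089) = 0.279683.

0.28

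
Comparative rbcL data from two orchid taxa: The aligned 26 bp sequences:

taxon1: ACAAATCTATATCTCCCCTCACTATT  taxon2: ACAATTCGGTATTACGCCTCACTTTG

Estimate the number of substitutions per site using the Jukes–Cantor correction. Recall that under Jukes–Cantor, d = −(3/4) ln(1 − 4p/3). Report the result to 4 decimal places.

0.3961

The sequences differ at 8 of 26 sites (5, 8, 9, 13, 14, 16, 24, 26), so p = 8/26 ≈ 0.307692.
d = −(3/4) ln(1 − 4p/3) = −0.75 ln(1 − 0.410256) = −0.75 ln(0.589744)
  = −0.75 × (-0.528067) = 0.396050 substitutions/site.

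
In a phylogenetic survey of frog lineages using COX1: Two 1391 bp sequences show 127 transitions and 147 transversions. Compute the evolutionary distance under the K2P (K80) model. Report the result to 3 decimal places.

0.229

P = 127/1391 ≈ 0.091301 and Q = 147/1391 ≈ 0.105679.
Under the Kimura two-parameter model, d = −½ ln(1 − 2P − Q) − ¼ ln(1 − 2Q).
1 − 2P − Q = 0.711719, giving −½ ln(0.711719) = 0.170036.
1 − 2Q = 0.788642, giving −¼ ln(0.788642) = 0.059361.
d = 0.170036 + 0.059361 = 0.229397.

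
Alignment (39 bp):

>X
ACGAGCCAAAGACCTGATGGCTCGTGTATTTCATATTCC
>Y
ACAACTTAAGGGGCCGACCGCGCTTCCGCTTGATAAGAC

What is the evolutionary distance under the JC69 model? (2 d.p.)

The sequences differ at 20 of 39 sites, so p = 20/39 ≈ 0.512821.
d = −(3/4) ln(1 − 4p/3) = −0.75 ln(1 − 0.683761) = −0.75 ln(0.316239)
  = −0.75 × (-1.151257) = 0.863443 substitutions/site.

0.86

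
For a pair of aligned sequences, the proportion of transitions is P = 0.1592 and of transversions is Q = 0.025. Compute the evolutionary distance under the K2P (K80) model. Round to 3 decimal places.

0.223

Under the Kimura two-parameter model, d = −½ ln(1 − 2P − Q) − ¼ ln(1 − 2Q).
1 − 2P − Q = 0.6566, giving −½ ln(0.6566) = 0.210340.
1 − 2Q = 0.95, giving −¼ ln(0.95) = 0.012823.
d = 0.210340 + 0.012823 = 0.223163.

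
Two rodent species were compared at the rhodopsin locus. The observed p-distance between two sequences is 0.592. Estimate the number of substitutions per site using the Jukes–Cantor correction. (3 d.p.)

d = −(3/4) ln(1 − 4p/3) = −0.75 ln(1 − 0.789333) = −0.75 ln(0.210667)
  = −0.75 × (-1.557477) = 1.168108 substitutions/site.

1.168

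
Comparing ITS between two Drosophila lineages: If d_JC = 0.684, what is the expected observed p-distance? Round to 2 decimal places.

0.45

p = (3/4)(1 − e^(−4d/3)) = 0.75 × (1 − e^(-0.912)) = 0.75 × (1 − 0.401720) = 0.448710.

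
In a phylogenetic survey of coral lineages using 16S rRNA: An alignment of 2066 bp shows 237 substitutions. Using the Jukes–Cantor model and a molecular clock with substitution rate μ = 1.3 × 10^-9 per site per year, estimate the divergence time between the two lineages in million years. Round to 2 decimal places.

47.88

p = 237/2066 ≈ 0.114714.
d = −(3/4) ln(1 − 4p/3) = −0.75 ln(1 − 0.152952) = −0.75 ln(0.847048)
  = −0.75 × (-0.165998) = 0.124499 substitutions/site.
Under a molecular clock d = 2μt, so t = d/(2μ) = 0.124499 / (2 × 1.3 × 10^-9) = 47.88 million years.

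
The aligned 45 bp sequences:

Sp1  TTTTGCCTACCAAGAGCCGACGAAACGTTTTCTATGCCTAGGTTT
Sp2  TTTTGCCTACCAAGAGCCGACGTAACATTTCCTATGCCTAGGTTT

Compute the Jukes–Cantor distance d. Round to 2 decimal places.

0.07

The sequences differ at 3 of 45 sites (23, 27, 31), so p = 3/45 ≈ 0.066667.
d = −(3/4) ln(1 − 4p/3) = −0.75 ln(1 − 0.088889) = −0.75 ln(0.911111)
  = −0.75 × (-0.093091) = 0.069818 substitutions/site.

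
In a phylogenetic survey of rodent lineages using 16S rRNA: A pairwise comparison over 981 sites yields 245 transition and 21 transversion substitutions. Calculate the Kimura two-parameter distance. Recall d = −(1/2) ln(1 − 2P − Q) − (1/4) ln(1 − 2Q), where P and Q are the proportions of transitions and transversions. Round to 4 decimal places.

0.3789

P = 245/981 ≈ 0.249745 and Q = 21/981 ≈ 0.021407.
Under the Kimura two-parameter model, d = −½ ln(1 − 2P − Q) − ¼ ln(1 − 2Q).
1 − 2P − Q = 0.479103, giving −½ ln(0.479103) = 0.367920.
1 − 2Q = 0.957186, giving −¼ ln(0.957186) = 0.010939.
d = 0.367920 + 0.010939 = 0.378859.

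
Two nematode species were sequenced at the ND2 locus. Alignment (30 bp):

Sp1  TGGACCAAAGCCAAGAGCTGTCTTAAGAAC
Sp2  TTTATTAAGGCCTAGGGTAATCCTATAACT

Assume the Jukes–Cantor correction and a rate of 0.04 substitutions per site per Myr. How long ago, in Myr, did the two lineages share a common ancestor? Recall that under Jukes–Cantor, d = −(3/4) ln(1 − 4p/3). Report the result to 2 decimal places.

10.30

The sequences differ at 15 of 30 sites, so p = 15/30 = 0.5.
d = −(3/4) ln(1 − 4p/3) = −0.75 ln(1 − 0.666667) = −0.75 ln(0.333333)
  = −0.75 × (-1.098613) = 0.823960 substitutions/site.
Under a molecular clock d = 2μt, so t = d/(2μ) = 0.823960 / (2 × 0.04) = 10.30 Myr.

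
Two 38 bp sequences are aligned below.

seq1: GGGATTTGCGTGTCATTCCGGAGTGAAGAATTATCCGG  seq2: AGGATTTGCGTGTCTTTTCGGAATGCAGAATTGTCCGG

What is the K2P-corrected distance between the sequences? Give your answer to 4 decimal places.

0.1805

Of 38 sites, 4 differences are transitions and 2 are transversions, so P = 4/38 ≈ 0.105263 and Q = 2/38 ≈ 0.052632.
Under the Kimura two-parameter model, d = −½ ln(1 − 2P − Q) − ¼ ln(1 − 2Q).
1 − 2P − Q = 0.736842, giving −½ ln(0.736842) = 0.152691.
1 − 2Q = 0.894736, giving −¼ ln(0.894736) = 0.027807.
d = 0.152691 + 0.027807 = 0.180498.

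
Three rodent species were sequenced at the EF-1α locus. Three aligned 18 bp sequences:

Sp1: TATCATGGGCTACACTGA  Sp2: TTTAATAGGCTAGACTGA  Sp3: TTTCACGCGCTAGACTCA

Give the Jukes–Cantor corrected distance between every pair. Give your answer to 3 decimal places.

d(Sp1,Sp2) = 0.264, d(Sp1,Sp3) = 0.347, d(Sp2,Sp3) = 0.347

Sp1–Sp2: 4/18 sites differ → p ≈ 0.222222, d = −0.75 ln(1 − 0.296296) = 0.263548 ≈ 0.264.
Sp1–Sp3: 5/18 sites differ → p ≈ 0.277778, d = −0.75 ln(1 − 0.370371) = 0.346968 ≈ 0.347.
Sp2–Sp3: 5/18 sites differ → p ≈ 0.277778, d = −0.75 ln(1 − 0.370371) = 0.346968 ≈ 0.347.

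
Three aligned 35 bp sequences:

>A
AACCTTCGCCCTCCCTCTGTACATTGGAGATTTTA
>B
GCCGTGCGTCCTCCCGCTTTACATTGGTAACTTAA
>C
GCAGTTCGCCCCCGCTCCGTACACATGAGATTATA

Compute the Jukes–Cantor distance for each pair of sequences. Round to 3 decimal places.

A–B: 11/35 sites differ → p ≈ 0.314286, d = −0.75 ln(1 − 0.419048) = 0.407315 ≈ 0.407.
A–C: 11/35 sites differ → p ≈ 0.314286, d = −0.75 ln(1 − 0.419048) = 0.407315 ≈ 0.407.
B–C: 16/35 sites differ → p ≈ 0.457143, d = −0.75 ln(1 − 0.609524) = 0.705292 ≈ 0.705.

d(A,B) = 0.407, d(A,C) = 0.407, d(B,C) = 0.705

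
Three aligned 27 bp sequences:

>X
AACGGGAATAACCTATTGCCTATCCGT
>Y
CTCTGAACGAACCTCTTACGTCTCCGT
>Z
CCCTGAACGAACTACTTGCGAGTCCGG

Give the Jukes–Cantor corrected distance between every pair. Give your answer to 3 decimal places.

X–Y: 10/27 sites differ → p ≈ 0.37037, d = −0.75 ln(1 − 0.493827) = 0.510658 ≈ 0.511.
X–Z: 13/27 sites differ → p ≈ 0.481481, d = −0.75 ln(1 − 0.641975) = 0.770364 ≈ 0.770.
Y–Z: 7/27 sites differ → p ≈ 0.259259, d = −0.75 ln(1 − 0.345679) = 0.318118 ≈ 0.318.

d(X,Y) = 0.511, d(X,Z) = 0.770, d(Y,Z) = 0.318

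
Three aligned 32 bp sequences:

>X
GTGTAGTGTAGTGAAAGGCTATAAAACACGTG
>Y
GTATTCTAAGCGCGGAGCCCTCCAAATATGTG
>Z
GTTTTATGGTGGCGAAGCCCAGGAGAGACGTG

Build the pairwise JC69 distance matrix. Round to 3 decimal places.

d(X,Y) = 1.040, d(X,Z) = 0.657, d(Y,Z) = 0.585

X–Y: 18/32 sites differ → p = 0.5625, d = −0.75 ln(1 − 0.75) = 1.039721 ≈ 1.040.
X–Z: 14/32 sites differ → p = 0.4375, d = −0.75 ln(1 − 0.583333) = 0.656601 ≈ 0.657.
Y–Z: 13/32 sites differ → p = 0.40625, d = −0.75 ln(1 − 0.541667) = 0.585119 ≈ 0.585.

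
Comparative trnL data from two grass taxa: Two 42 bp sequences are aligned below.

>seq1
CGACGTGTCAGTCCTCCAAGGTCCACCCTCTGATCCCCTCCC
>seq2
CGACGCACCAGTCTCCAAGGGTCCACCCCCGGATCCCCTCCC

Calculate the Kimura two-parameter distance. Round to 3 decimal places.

Of 42 sites, 7 differences are transitions and 2 are transversions, so P = 7/42 ≈ 0.166667 and Q = 2/42 ≈ 0.047619.
Under the Kimura two-parameter model, d = −½ ln(1 − 2P − Q) − ¼ ln(1 − 2Q).
1 − 2P − Q = 0.619047, giving −½ ln(0.619047) = 0.239787.
1 − 2Q = 0.904762, giving −¼ ln(0.904762) = 0.025021.
d = 0.239787 + 0.025021 = 0.264808.

0.265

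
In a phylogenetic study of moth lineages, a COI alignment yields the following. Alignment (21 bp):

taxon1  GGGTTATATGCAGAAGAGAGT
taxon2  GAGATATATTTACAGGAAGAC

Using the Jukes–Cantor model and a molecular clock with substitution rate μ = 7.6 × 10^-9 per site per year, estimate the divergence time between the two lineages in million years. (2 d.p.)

The sequences differ at 10 of 21 sites (2, 4, 10, 11, 13, 15, 18, 19, 20, 21), so p = 10/21 ≈ 0.47619.
d = −(3/4) ln(1 − 4p/3) = −0.75 ln(1 − 0.63492) = −0.75 ln(0.36508)
  = −0.75 × (-1.007639) = 0.755729 substitutions/site.
Under a molecular clock d = 2μt, so t = d/(2μ) = 0.755729 / (2 × 7.6 × 10^-9) = 49.72 million years.

49.72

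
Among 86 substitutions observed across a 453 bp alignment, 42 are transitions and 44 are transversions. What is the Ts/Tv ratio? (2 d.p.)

R = 42/44 = 0.954545… ≈ 0.95 (to 2 d.p.).

0.95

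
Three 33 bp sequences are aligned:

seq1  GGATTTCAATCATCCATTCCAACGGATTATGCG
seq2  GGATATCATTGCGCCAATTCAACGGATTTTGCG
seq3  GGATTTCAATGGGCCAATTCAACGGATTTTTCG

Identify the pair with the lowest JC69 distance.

seq2 and seq3

seq1–seq2: 8/33 differ, p = 0.242, d = 0.293.
seq1–seq3: 7/33 differ, p = 0.212, d = 0.249.
seq2–seq3: 4/33 differ, p = 0.121, d = 0.132.
The smallest distance is between seq2 and seq3.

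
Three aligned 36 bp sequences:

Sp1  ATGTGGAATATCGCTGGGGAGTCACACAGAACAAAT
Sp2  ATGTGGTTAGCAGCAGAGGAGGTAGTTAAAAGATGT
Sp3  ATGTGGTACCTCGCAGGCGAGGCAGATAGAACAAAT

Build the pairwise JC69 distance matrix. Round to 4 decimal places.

Sp1–Sp2: 17/36 sites differ → p ≈ 0.472222, d = −0.75 ln(1 − 0.629629) = 0.744938 ≈ 0.7449.
Sp1–Sp3: 8/36 sites differ → p ≈ 0.222222, d = −0.75 ln(1 − 0.296296) = 0.263548 ≈ 0.2635.
Sp2–Sp3: 13/36 sites differ → p ≈ 0.361111, d = −0.75 ln(1 − 0.481481) = 0.492584 ≈ 0.4926.

d(Sp1,Sp2) = 0.7449, d(Sp1,Sp3) = 0.2635, d(Sp2,Sp3) = 0.4926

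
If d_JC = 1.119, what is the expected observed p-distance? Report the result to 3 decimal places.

0.581

p = (3/4)(1 − e^(−4d/3)) = 0.75 × (1 − e^(-1.492)) = 0.75 × (1 − 0.224922) = 0.581309.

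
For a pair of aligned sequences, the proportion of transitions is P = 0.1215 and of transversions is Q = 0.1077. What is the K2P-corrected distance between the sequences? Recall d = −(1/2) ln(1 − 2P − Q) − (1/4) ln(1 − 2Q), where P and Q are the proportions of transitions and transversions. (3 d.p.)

0.277

Under the Kimura two-parameter model, d = −½ ln(1 − 2P − Q) − ¼ ln(1 − 2Q).
1 − 2P − Q = 0.6493, giving −½ ln(0.6493) = 0.215930.
1 − 2Q = 0.7846, giving −¼ ln(0.7846) = 0.060645.
d = 0.215930 + 0.060645 = 0.276575.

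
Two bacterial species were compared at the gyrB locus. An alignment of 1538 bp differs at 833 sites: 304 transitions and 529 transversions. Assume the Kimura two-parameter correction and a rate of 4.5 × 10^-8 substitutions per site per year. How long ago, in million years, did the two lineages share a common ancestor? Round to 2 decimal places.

P = 304/1538 ≈ 0.197659 and Q = 529/1538 ≈ 0.343953.
Under the Kimura two-parameter model, d = −½ ln(1 − 2P − Q) − ¼ ln(1 − 2Q).
1 − 2P − Q = 0.260729, giving −½ ln(0.260729) = 0.672137.
1 − 2Q = 0.312094, giving −¼ ln(0.312094) = 0.291113.
d = 0.672137 + 0.291113 = 0.963250.
Under a molecular clock d = 2μt, so t = d/(2μ) = 0.963250 / (2 × 4.5 × 10^-8) = 10.70 million years.

10.70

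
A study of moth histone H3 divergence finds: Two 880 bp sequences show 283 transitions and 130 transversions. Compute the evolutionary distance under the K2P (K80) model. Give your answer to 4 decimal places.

0.8700

P = 283/880 ≈ 0.321591 and Q = 130/880 ≈ 0.147727.
Under the Kimura two-parameter model, d = −½ ln(1 − 2P − Q) − ¼ ln(1 − 2Q).
1 − 2P − Q = 0.209091, giving −½ ln(0.209091) = 0.782493.
1 − 2Q = 0.704546, giving −¼ ln(0.704546) = 0.087550.
d = 0.782493 + 0.087550 = 0.870043.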